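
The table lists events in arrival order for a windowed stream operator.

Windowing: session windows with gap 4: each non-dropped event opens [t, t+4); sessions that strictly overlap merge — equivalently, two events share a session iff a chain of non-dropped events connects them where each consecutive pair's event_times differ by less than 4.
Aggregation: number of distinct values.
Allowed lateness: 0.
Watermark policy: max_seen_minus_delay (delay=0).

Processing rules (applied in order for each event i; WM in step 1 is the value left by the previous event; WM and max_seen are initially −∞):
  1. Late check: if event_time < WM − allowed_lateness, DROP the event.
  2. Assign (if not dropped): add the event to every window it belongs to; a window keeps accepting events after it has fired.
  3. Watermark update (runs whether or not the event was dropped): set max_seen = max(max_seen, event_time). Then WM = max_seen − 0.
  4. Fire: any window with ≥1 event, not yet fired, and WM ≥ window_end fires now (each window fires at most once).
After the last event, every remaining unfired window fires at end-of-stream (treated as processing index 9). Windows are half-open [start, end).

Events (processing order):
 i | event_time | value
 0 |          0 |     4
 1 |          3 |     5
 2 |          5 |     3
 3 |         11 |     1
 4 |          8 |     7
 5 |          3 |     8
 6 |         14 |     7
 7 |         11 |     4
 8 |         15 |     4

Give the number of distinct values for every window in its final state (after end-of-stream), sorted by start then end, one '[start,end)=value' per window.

i=0 t=0 v=4: → [0,4); WM=0
i=1 t=3 v=5: → [0,7); WM=3
i=2 t=5 v=3: → [0,9); WM=5
i=3 t=11 v=1: → [11,15); WM=11
i=4 t=8 v=7: DROP (t<11-0); WM=11
i=5 t=3 v=8: DROP (t<11-0); WM=11
i=6 t=14 v=7: → [11,18); WM=14
i=7 t=11 v=4: DROP (t<14-0); WM=14
i=8 t=15 v=4: → [11,19); WM=15

[0,9)=3 [11,19)=3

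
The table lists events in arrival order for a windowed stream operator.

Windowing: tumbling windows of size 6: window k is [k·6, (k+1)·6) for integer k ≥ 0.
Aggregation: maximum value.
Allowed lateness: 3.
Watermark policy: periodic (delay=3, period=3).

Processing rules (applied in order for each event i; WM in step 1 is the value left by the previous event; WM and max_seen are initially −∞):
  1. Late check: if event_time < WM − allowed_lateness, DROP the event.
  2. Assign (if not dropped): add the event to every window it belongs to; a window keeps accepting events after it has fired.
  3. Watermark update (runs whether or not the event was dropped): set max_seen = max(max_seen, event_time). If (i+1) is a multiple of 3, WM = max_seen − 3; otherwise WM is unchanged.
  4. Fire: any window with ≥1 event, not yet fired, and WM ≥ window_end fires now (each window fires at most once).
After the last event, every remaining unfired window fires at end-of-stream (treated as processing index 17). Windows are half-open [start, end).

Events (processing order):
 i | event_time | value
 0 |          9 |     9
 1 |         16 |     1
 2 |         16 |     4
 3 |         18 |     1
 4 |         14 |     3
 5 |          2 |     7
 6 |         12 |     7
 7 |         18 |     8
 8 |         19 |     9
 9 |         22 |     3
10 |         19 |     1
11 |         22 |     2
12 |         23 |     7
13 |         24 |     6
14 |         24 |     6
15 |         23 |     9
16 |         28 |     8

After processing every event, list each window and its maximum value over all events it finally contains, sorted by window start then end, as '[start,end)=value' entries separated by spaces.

[6,12)=9 [12,18)=7 [18,24)=9 [24,30)=8

i=0 t=9 v=9: → [6,12); WM=−∞
i=1 t=16 v=1: → [12,18); WM=−∞
i=2 t=16 v=4: → [12,18); WM=13; [6,12) fires=9
i=3 t=18 v=1: → [18,24); WM=13
i=4 t=14 v=3: → [12,18); WM=13
i=5 t=2 v=7: DROP (t<13-3); WM=15
i=6 t=12 v=7: → [12,18); WM=15
i=7 t=18 v=8: → [18,24); WM=15
i=8 t=19 v=9: → [18,24); WM=16
i=9 t=22 v=3: → [18,24); WM=16
i=10 t=19 v=1: → [18,24); WM=16
i=11 t=22 v=2: → [18,24); WM=19; [12,18) fires=7
i=12 t=23 v=7: → [18,24); WM=19
i=13 t=24 v=6: → [24,30); WM=19
i=14 t=24 v=6: → [24,30); WM=21
i=15 t=23 v=9: → [18,24); WM=21
i=16 t=28 v=8: → [24,30); WM=21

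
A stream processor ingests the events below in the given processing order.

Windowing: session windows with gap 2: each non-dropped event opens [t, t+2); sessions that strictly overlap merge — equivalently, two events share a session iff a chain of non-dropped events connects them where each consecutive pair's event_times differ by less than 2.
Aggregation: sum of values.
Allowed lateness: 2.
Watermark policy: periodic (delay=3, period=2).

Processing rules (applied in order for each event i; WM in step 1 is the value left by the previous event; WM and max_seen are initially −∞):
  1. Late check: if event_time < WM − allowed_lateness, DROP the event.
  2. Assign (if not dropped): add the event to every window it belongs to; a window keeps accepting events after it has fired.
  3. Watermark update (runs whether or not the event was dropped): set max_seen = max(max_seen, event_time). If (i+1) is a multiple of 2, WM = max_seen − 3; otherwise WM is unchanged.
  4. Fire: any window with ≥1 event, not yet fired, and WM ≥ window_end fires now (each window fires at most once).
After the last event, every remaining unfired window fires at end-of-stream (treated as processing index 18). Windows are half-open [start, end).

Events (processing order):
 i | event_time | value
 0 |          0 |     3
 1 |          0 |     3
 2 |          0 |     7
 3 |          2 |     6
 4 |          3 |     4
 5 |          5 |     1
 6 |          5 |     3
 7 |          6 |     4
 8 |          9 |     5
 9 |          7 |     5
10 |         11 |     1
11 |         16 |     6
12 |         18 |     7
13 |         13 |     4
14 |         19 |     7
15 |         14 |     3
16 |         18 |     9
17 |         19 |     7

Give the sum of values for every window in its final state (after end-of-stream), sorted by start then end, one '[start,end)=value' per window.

[0,2)=13 [2,5)=10 [5,9)=13 [9,11)=5 [11,13)=1 [13,16)=7 [16,18)=6 [18,21)=30

i=0 t=0 v=3: → [0,2); WM=−∞
i=1 t=0 v=3: → [0,2); WM=-3
i=2 t=0 v=7: → [0,2); WM=-3
i=3 t=2 v=6: → [2,4); WM=-1
i=4 t=3 v=4: → [2,5); WM=-1
i=5 t=5 v=1: → [5,7); WM=2
i=6 t=5 v=3: → [5,7); WM=2
i=7 t=6 v=4: → [5,8); WM=3
i=8 t=9 v=5: → [9,11); WM=3
i=9 t=7 v=5: → [5,9); WM=6
i=10 t=11 v=1: → [11,13); WM=6
i=11 t=16 v=6: → [16,18); WM=13
i=12 t=18 v=7: → [18,20); WM=13
i=13 t=13 v=4: → [13,15); WM=15
i=14 t=19 v=7: → [18,21); WM=15
i=15 t=14 v=3: → [13,16); WM=16
i=16 t=18 v=9: → [18,21); WM=16
i=17 t=19 v=7: → [18,21); WM=16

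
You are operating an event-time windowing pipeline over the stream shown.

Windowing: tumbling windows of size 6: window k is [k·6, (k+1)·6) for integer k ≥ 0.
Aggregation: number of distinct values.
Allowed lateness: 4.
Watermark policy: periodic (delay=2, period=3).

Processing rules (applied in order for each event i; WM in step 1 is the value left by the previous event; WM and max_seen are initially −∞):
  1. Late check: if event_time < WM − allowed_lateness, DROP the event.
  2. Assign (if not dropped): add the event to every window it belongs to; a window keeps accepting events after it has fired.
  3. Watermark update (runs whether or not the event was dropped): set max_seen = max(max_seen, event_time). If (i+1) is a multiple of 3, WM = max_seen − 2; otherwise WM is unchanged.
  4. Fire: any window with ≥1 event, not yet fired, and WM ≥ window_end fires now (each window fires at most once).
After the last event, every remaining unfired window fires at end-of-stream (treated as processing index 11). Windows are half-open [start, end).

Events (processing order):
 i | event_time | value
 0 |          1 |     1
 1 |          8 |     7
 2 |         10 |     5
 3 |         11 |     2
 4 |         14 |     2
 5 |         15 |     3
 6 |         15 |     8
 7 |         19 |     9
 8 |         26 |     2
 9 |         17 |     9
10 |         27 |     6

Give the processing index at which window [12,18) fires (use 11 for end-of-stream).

i=0 t=1 v=1: → [0,6); WM=−∞
i=1 t=8 v=7: → [6,12); WM=−∞
i=2 t=10 v=5: → [6,12); WM=8; [0,6) fires=1
i=3 t=11 v=2: → [6,12); WM=8
i=4 t=14 v=2: → [12,18); WM=8
i=5 t=15 v=3: → [12,18); WM=13; [6,12) fires=3
i=6 t=15 v=8: → [12,18); WM=13
i=7 t=19 v=9: → [18,24); WM=13
i=8 t=26 v=2: → [24,30); WM=24; [12,18) fires=3 [18,24) fires=1
i=9 t=17 v=9: DROP (t<24-4); WM=24
i=10 t=27 v=6: → [24,30); WM=24

8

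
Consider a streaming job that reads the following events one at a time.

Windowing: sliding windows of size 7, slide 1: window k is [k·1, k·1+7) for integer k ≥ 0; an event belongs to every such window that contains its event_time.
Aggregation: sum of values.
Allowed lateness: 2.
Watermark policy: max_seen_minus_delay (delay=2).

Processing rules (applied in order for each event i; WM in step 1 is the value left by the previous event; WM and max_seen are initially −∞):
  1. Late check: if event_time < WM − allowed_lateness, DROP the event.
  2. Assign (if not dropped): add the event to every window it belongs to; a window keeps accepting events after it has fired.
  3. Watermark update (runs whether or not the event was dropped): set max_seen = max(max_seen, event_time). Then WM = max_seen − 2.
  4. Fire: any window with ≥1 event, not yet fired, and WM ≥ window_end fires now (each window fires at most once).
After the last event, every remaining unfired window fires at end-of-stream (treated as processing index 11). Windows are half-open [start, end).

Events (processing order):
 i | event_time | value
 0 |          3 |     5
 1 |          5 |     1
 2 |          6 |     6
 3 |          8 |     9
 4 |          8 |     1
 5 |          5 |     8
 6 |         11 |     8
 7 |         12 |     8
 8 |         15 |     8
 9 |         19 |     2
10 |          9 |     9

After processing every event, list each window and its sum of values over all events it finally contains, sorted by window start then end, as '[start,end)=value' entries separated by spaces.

i=0 t=3 v=5: → [3,10),[2,9),[1,8),[0,7); WM=1
i=1 t=5 v=1: → [5,12),[4,11),[3,10),[2,9),[1,8),[0,7); WM=3
i=2 t=6 v=6: → [6,13),[5,12),[4,11),[3,10),[2,9),[1,8),[0,7); WM=4
i=3 t=8 v=9: → [8,15),[7,14),[6,13),[5,12),[4,11),[3,10),[2,9); WM=6
i=4 t=8 v=1: → [8,15),[7,14),[6,13),[5,12),[4,11),[3,10),[2,9); WM=6
i=5 t=5 v=8: → [5,12),[4,11),[3,10),[2,9),[1,8),[0,7); WM=6
i=6 t=11 v=8: → [11,18),[10,17),[9,16),[8,15),[7,14),[6,13),[5,12); WM=9; [0,7) fires=20 [1,8) fires=20 [2,9) fires=30
i=7 t=12 v=8: → [12,19),[11,18),[10,17),[9,16),[8,15),[7,14),[6,13); WM=10; [3,10) fires=30
i=8 t=15 v=8: → [15,22),[14,21),[13,20),[12,19),[11,18),[10,17),[9,16); WM=13; [4,11) fires=25 [5,12) fires=33 [6,13) fires=32
i=9 t=19 v=2: → [19,26),[18,25),[17,24),[16,23),[15,22),[14,21),[13,20); WM=17; [7,14) fires=26 [8,15) fires=26 [9,16) fires=24 [10,17) fires=24
i=10 t=9 v=9: DROP (t<17-2); WM=17

[0,7)=20 [1,8)=20 [2,9)=30 [3,10)=30 [4,11)=25 [5,12)=33 [6,13)=32 [7,14)=26 [8,15)=26 [9,16)=24 [10,17)=24 [11,18)=24 [12,19)=16 [13,20)=10 [14,21)=10 [15,22)=10 [16,23)=2 [17,24)=2 [18,25)=2 [19,26)=2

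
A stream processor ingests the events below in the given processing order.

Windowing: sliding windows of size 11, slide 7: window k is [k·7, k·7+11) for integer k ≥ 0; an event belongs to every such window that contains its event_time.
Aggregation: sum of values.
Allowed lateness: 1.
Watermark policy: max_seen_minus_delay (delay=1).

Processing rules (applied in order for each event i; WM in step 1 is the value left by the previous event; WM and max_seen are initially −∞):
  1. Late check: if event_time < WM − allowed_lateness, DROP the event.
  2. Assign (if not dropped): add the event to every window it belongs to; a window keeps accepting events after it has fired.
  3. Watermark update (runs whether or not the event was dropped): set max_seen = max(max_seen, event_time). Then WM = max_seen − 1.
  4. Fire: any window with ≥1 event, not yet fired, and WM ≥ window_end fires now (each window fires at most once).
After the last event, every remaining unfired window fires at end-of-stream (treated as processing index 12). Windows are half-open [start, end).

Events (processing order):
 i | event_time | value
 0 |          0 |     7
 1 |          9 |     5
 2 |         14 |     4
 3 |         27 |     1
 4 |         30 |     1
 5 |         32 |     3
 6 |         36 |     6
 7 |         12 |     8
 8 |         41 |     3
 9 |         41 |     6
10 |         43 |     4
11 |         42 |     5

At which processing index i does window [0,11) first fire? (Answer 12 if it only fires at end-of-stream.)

2

i=0 t=0 v=7: → [0,11); WM=-1
i=1 t=9 v=5: → [7,18),[0,11); WM=8
i=2 t=14 v=4: → [14,25),[7,18); WM=13; [0,11) fires=12
i=3 t=27 v=1: → [21,32); WM=26; [7,18) fires=9 [14,25) fires=4
i=4 t=30 v=1: → [28,39),[21,32); WM=29
i=5 t=32 v=3: → [28,39); WM=31
i=6 t=36 v=6: → [35,46),[28,39); WM=35; [21,32) fires=2
i=7 t=12 v=8: DROP (t<35-1); WM=35
i=8 t=41 v=3: → [35,46); WM=40; [28,39) fires=10
i=9 t=41 v=6: → [35,46); WM=40
i=10 t=43 v=4: → [42,53),[35,46); WM=42
i=11 t=42 v=5: → [42,53),[35,46); WM=42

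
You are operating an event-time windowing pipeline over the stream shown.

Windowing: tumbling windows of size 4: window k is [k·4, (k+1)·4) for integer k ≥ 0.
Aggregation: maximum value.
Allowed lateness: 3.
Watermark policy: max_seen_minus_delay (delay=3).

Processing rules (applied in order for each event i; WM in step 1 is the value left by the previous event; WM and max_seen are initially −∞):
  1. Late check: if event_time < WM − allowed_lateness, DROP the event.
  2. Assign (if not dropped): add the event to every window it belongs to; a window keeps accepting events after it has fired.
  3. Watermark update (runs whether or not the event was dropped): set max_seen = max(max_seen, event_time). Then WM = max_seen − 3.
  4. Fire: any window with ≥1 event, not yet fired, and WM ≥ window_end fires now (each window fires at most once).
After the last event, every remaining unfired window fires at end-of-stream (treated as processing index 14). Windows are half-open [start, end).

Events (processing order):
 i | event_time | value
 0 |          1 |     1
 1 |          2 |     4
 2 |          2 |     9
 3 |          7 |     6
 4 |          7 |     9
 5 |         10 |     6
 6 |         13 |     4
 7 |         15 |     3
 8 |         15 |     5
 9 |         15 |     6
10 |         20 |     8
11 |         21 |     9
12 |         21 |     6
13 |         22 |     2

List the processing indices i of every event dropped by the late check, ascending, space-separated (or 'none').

none

i=0 t=1 v=1: → [0,4); WM=-2
i=1 t=2 v=4: → [0,4); WM=-1
i=2 t=2 v=9: → [0,4); WM=-1
i=3 t=7 v=6: → [4,8); WM=4; [0,4) fires=9
i=4 t=7 v=9: → [4,8); WM=4
i=5 t=10 v=6: → [8,12); WM=7
i=6 t=13 v=4: → [12,16); WM=10; [4,8) fires=9
i=7 t=15 v=3: → [12,16); WM=12; [8,12) fires=6
i=8 t=15 v=5: → [12,16); WM=12
i=9 t=15 v=6: → [12,16); WM=12
i=10 t=20 v=8: → [20,24); WM=17; [12,16) fires=6
i=11 t=21 v=9: → [20,24); WM=18
i=12 t=21 v=6: → [20,24); WM=18
i=13 t=22 v=2: → [20,24); WM=19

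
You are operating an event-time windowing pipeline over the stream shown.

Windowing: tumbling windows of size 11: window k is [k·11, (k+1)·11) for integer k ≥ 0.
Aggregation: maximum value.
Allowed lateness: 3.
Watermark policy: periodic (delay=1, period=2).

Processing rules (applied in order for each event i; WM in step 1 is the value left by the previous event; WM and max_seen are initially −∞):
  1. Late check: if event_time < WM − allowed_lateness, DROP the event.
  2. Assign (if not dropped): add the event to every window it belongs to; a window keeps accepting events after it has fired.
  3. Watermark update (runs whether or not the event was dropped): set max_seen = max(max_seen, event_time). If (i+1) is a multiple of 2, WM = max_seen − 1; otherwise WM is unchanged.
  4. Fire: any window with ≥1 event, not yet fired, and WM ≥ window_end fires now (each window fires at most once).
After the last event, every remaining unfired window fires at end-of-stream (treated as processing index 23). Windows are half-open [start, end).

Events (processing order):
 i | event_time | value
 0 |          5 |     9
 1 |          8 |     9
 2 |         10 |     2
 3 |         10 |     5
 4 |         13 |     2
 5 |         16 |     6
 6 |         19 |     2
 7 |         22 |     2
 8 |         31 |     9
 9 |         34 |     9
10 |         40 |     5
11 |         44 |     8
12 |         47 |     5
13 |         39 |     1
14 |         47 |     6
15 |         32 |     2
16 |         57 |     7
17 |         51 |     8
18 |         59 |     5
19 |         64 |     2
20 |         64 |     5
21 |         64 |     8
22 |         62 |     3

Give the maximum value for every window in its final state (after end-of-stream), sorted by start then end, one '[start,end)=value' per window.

[0,11)=9 [11,22)=6 [22,33)=9 [33,44)=9 [44,55)=8 [55,66)=8

i=0 t=5 v=9: → [0,11); WM=−∞
i=1 t=8 v=9: → [0,11); WM=7
i=2 t=10 v=2: → [0,11); WM=7
i=3 t=10 v=5: → [0,11); WM=9
i=4 t=13 v=2: → [11,22); WM=9
i=5 t=16 v=6: → [11,22); WM=15; [0,11) fires=9
i=6 t=19 v=2: → [11,22); WM=15
i=7 t=22 v=2: → [22,33); WM=21
i=8 t=31 v=9: → [22,33); WM=21
i=9 t=34 v=9: → [33,44); WM=33; [11,22) fires=6 [22,33) fires=9
i=10 t=40 v=5: → [33,44); WM=33
i=11 t=44 v=8: → [44,55); WM=43
i=12 t=47 v=5: → [44,55); WM=43
i=13 t=39 v=1: DROP (t<43-3); WM=46; [33,44) fires=9
i=14 t=47 v=6: → [44,55); WM=46
i=15 t=32 v=2: DROP (t<46-3); WM=46
i=16 t=57 v=7: → [55,66); WM=46
i=17 t=51 v=8: → [44,55); WM=56; [44,55) fires=8
i=18 t=59 v=5: → [55,66); WM=56
i=19 t=64 v=2: → [55,66); WM=63
i=20 t=64 v=5: → [55,66); WM=63
i=21 t=64 v=8: → [55,66); WM=63
i=22 t=62 v=3: → [55,66); WM=63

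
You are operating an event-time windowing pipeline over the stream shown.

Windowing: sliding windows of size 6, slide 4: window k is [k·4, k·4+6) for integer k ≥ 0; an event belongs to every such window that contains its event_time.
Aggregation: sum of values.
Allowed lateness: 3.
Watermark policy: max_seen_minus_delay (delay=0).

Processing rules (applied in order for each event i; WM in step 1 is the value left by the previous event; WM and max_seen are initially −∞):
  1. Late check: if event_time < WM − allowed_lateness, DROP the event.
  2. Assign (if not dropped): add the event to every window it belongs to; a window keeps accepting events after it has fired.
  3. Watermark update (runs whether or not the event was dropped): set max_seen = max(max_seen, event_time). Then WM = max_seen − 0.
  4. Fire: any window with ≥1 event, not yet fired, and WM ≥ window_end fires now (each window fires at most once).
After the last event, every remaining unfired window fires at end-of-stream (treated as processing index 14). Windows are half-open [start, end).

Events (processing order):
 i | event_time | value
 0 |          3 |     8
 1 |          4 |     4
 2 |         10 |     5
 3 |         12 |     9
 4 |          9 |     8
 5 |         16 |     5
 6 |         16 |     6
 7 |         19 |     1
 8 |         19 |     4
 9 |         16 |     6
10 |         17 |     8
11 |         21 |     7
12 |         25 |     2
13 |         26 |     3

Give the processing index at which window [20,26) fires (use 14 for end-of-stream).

13

i=0 t=3 v=8: → [0,6); WM=3
i=1 t=4 v=4: → [4,10),[0,6); WM=4
i=2 t=10 v=5: → [8,14); WM=10; [0,6) fires=12 [4,10) fires=4
i=3 t=12 v=9: → [12,18),[8,14); WM=12
i=4 t=9 v=8: → [8,14),[4,10); WM=12
i=5 t=16 v=5: → [16,22),[12,18); WM=16; [8,14) fires=22
i=6 t=16 v=6: → [16,22),[12,18); WM=16
i=7 t=19 v=1: → [16,22); WM=19; [12,18) fires=20
i=8 t=19 v=4: → [16,22); WM=19
i=9 t=16 v=6: → [16,22),[12,18); WM=19
i=10 t=17 v=8: → [16,22),[12,18); WM=19
i=11 t=21 v=7: → [20,26),[16,22); WM=21
i=12 t=25 v=2: → [24,30),[20,26); WM=25; [16,22) fires=37
i=13 t=26 v=3: → [24,30); WM=26; [20,26) fires=9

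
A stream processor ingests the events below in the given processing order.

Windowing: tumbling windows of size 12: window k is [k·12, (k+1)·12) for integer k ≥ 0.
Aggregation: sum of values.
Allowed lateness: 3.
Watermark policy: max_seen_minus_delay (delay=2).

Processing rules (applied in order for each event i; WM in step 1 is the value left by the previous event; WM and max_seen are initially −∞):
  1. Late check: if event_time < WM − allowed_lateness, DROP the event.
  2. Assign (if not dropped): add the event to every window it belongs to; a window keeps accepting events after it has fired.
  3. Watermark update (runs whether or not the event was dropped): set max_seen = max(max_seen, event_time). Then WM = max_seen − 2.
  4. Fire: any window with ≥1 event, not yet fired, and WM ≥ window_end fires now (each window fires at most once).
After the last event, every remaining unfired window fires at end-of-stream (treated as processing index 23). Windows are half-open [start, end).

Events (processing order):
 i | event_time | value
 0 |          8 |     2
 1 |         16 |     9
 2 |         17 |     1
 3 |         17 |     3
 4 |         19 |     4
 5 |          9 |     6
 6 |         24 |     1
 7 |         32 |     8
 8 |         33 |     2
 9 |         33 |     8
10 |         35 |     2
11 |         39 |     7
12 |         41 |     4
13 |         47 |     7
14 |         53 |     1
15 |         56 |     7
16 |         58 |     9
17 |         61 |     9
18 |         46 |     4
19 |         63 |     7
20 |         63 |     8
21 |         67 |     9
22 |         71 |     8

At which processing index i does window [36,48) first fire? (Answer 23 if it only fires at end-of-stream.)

14

i=0 t=8 v=2: → [0,12); WM=6
i=1 t=16 v=9: → [12,24); WM=14; [0,12) fires=2
i=2 t=17 v=1: → [12,24); WM=15
i=3 t=17 v=3: → [12,24); WM=15
i=4 t=19 v=4: → [12,24); WM=17
i=5 t=9 v=6: DROP (t<17-3); WM=17
i=6 t=24 v=1: → [24,36); WM=22
i=7 t=32 v=8: → [24,36); WM=30; [12,24) fires=17
i=8 t=33 v=2: → [24,36); WM=31
i=9 t=33 v=8: → [24,36); WM=31
i=10 t=35 v=2: → [24,36); WM=33
i=11 t=39 v=7: → [36,48); WM=37; [24,36) fires=21
i=12 t=41 v=4: → [36,48); WM=39
i=13 t=47 v=7: → [36,48); WM=45
i=14 t=53 v=1: → [48,60); WM=51; [36,48) fires=18
i=15 t=56 v=7: → [48,60); WM=54
i=16 t=58 v=9: → [48,60); WM=56
i=17 t=61 v=9: → [60,72); WM=59
i=18 t=46 v=4: DROP (t<59-3); WM=59
i=19 t=63 v=7: → [60,72); WM=61; [48,60) fires=17
i=20 t=63 v=8: → [60,72); WM=61
i=21 t=67 v=9: → [60,72); WM=65
i=22 t=71 v=8: → [60,72); WM=69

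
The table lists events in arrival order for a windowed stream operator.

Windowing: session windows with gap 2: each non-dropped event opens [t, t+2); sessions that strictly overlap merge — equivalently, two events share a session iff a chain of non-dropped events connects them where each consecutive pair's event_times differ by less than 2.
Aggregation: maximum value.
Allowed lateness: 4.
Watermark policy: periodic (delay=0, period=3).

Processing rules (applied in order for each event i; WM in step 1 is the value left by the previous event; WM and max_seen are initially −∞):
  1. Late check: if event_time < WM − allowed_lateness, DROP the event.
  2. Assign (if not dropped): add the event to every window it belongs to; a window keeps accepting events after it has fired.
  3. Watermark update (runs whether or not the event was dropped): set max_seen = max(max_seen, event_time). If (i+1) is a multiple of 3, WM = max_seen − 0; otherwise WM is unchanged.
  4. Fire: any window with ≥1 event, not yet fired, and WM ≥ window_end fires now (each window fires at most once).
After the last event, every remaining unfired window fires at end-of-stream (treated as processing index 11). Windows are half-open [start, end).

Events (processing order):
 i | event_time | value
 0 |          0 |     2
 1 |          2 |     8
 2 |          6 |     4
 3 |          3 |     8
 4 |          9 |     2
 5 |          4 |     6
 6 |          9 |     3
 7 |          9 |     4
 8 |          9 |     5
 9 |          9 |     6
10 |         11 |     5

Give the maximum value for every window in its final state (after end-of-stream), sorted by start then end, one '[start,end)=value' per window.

i=0 t=0 v=2: → [0,2); WM=−∞
i=1 t=2 v=8: → [2,4); WM=−∞
i=2 t=6 v=4: → [6,8); WM=6
i=3 t=3 v=8: → [2,5); WM=6
i=4 t=9 v=2: → [9,11); WM=6
i=5 t=4 v=6: → [2,6); WM=9
i=6 t=9 v=3: → [9,11); WM=9
i=7 t=9 v=4: → [9,11); WM=9
i=8 t=9 v=5: → [9,11); WM=9
i=9 t=9 v=6: → [9,11); WM=9
i=10 t=11 v=5: → [11,13); WM=9

[0,2)=2 [2,6)=8 [6,8)=4 [9,11)=6 [11,13)=5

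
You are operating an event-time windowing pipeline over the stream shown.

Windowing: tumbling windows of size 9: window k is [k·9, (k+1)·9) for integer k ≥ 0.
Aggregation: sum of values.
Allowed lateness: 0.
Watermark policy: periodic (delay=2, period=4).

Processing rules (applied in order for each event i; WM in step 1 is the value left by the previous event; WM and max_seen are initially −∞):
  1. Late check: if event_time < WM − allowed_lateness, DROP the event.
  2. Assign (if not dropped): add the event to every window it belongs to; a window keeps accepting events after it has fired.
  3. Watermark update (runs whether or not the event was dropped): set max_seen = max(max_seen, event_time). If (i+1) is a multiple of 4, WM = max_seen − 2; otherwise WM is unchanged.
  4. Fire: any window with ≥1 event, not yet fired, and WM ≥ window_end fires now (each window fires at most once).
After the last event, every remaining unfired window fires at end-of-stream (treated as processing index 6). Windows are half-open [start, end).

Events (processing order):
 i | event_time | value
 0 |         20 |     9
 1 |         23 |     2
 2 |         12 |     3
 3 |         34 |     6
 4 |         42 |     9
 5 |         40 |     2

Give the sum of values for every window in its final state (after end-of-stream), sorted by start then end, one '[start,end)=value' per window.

i=0 t=20 v=9: → [18,27); WM=−∞
i=1 t=23 v=2: → [18,27); WM=−∞
i=2 t=12 v=3: → [9,18); WM=−∞
i=3 t=34 v=6: → [27,36); WM=32; [9,18) fires=3 [18,27) fires=11
i=4 t=42 v=9: → [36,45); WM=32
i=5 t=40 v=2: → [36,45); WM=32

[9,18)=3 [18,27)=11 [27,36)=6 [36,45)=11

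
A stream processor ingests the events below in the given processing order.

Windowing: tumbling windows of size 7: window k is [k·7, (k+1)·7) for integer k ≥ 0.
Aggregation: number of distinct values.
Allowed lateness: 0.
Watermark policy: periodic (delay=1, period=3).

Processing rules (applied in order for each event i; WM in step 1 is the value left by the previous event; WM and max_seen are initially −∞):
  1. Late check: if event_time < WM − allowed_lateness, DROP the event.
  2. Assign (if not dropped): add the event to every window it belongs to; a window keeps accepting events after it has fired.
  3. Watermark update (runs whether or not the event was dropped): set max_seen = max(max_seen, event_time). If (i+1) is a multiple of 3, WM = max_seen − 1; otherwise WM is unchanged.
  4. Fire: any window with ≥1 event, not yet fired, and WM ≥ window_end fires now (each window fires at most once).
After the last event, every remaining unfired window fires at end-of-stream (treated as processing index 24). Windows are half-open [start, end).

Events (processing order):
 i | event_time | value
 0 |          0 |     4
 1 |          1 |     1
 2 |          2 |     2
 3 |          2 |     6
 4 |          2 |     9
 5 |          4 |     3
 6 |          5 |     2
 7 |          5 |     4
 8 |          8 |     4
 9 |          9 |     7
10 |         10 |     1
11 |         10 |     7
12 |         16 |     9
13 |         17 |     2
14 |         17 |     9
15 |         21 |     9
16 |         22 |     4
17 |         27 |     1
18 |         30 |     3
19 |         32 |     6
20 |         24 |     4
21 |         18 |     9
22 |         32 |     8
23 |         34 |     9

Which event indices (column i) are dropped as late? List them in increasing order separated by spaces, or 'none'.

20 21

i=0 t=0 v=4: → [0,7); WM=−∞
i=1 t=1 v=1: → [0,7); WM=−∞
i=2 t=2 v=2: → [0,7); WM=1
i=3 t=2 v=6: → [0,7); WM=1
i=4 t=2 v=9: → [0,7); WM=1
i=5 t=4 v=3: → [0,7); WM=3
i=6 t=5 v=2: → [0,7); WM=3
i=7 t=5 v=4: → [0,7); WM=3
i=8 t=8 v=4: → [7,14); WM=7; [0,7) fires=6
i=9 t=9 v=7: → [7,14); WM=7
i=10 t=10 v=1: → [7,14); WM=7
i=11 t=10 v=7: → [7,14); WM=9
i=12 t=16 v=9: → [14,21); WM=9
i=13 t=17 v=2: → [14,21); WM=9
i=14 t=17 v=9: → [14,21); WM=16; [7,14) fires=3
i=15 t=21 v=9: → [21,28); WM=16
i=16 t=22 v=4: → [21,28); WM=16
i=17 t=27 v=1: → [21,28); WM=26; [14,21) fires=2
i=18 t=30 v=3: → [28,35); WM=26
i=19 t=32 v=6: → [28,35); WM=26
i=20 t=24 v=4: DROP (t<26-0); WM=31; [21,28) fires=3
i=21 t=18 v=9: DROP (t<31-0); WM=31
i=22 t=32 v=8: → [28,35); WM=31
i=23 t=34 v=9: → [28,35); WM=33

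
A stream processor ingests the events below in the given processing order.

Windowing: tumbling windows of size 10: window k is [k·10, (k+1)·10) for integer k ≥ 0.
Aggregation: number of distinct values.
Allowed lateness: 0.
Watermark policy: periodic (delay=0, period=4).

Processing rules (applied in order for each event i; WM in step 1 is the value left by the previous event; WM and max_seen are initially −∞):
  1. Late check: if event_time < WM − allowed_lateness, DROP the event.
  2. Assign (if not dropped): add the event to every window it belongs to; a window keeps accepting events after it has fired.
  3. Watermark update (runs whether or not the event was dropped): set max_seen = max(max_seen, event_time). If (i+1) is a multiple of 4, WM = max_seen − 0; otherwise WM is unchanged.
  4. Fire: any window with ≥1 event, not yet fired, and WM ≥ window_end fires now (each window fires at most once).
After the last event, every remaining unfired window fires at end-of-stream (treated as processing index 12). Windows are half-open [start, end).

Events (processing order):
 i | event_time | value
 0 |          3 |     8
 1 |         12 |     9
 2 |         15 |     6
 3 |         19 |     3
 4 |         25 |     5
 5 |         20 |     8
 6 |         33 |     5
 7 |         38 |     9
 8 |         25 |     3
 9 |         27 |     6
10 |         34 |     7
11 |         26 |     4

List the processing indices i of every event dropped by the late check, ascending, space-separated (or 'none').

i=0 t=3 v=8: → [0,10); WM=−∞
i=1 t=12 v=9: → [10,20); WM=−∞
i=2 t=15 v=6: → [10,20); WM=−∞
i=3 t=19 v=3: → [10,20); WM=19; [0,10) fires=1
i=4 t=25 v=5: → [20,30); WM=19
i=5 t=20 v=8: → [20,30); WM=19
i=6 t=33 v=5: → [30,40); WM=19
i=7 t=38 v=9: → [30,40); WM=38; [10,20) fires=3 [20,30) fires=2
i=8 t=25 v=3: DROP (t<38-0); WM=38
i=9 t=27 v=6: DROP (t<38-0); WM=38
i=10 t=34 v=7: DROP (t<38-0); WM=38
i=11 t=26 v=4: DROP (t<38-0); WM=38

8 9 10 11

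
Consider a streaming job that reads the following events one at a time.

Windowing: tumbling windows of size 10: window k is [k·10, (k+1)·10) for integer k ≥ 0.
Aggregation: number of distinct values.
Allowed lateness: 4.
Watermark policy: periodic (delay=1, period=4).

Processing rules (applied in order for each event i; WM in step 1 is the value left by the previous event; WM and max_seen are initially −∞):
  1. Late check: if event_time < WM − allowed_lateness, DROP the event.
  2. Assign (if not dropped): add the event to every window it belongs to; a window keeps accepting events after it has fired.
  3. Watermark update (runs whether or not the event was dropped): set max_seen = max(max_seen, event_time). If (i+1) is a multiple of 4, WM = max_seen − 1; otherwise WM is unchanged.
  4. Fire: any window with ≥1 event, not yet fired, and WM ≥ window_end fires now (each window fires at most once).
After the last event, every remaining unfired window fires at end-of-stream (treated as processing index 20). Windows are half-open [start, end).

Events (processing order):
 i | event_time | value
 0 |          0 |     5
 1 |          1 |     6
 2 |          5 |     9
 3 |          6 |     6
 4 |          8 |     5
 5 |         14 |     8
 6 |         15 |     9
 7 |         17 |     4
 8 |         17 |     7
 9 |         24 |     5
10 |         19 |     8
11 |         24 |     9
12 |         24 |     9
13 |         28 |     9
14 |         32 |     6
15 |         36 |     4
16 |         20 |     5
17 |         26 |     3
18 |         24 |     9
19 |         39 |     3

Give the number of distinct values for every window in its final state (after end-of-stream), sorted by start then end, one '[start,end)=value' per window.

i=0 t=0 v=5: → [0,10); WM=−∞
i=1 t=1 v=6: → [0,10); WM=−∞
i=2 t=5 v=9: → [0,10); WM=−∞
i=3 t=6 v=6: → [0,10); WM=5
i=4 t=8 v=5: → [0,10); WM=5
i=5 t=14 v=8: → [10,20); WM=5
i=6 t=15 v=9: → [10,20); WM=5
i=7 t=17 v=4: → [10,20); WM=16; [0,10) fires=3
i=8 t=17 v=7: → [10,20); WM=16
i=9 t=24 v=5: → [20,30); WM=16
i=10 t=19 v=8: → [10,20); WM=16
i=11 t=24 v=9: → [20,30); WM=23; [10,20) fires=4
i=12 t=24 v=9: → [20,30); WM=23
i=13 t=28 v=9: → [20,30); WM=23
i=14 t=32 v=6: → [30,40); WM=23
i=15 t=36 v=4: → [30,40); WM=35; [20,30) fires=2
i=16 t=20 v=5: DROP (t<35-4); WM=35
i=17 t=26 v=3: DROP (t<35-4); WM=35
i=18 t=24 v=9: DROP (t<35-4); WM=35
i=19 t=39 v=3: → [30,40); WM=38

[0,10)=3 [10,20)=4 [20,30)=2 [30,40)=3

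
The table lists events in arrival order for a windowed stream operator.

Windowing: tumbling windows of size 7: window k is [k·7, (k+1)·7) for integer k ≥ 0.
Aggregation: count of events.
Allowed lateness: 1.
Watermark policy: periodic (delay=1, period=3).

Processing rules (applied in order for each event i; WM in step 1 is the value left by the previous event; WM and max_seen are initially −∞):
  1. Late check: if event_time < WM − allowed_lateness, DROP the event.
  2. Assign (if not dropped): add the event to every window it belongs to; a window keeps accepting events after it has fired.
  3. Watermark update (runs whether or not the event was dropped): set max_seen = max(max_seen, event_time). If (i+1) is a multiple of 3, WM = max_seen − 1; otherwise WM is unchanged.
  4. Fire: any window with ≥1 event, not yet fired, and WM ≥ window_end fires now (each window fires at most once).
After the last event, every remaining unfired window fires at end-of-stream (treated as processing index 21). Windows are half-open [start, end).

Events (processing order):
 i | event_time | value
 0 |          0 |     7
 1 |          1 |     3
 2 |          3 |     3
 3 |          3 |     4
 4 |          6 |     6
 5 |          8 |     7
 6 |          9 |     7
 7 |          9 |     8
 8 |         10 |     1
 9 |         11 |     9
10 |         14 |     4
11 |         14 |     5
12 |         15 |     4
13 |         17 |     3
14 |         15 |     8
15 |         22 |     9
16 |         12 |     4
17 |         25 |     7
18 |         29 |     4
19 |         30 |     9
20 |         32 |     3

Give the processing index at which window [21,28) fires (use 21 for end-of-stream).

20

i=0 t=0 v=7: → [0,7); WM=−∞
i=1 t=1 v=3: → [0,7); WM=−∞
i=2 t=3 v=3: → [0,7); WM=2
i=3 t=3 v=4: → [0,7); WM=2
i=4 t=6 v=6: → [0,7); WM=2
i=5 t=8 v=7: → [7,14); WM=7; [0,7) fires=5
i=6 t=9 v=7: → [7,14); WM=7
i=7 t=9 v=8: → [7,14); WM=7
i=8 t=10 v=1: → [7,14); WM=9
i=9 t=11 v=9: → [7,14); WM=9
i=10 t=14 v=4: → [14,21); WM=9
i=11 t=14 v=5: → [14,21); WM=13
i=12 t=15 v=4: → [14,21); WM=13
i=13 t=17 v=3: → [14,21); WM=13
i=14 t=15 v=8: → [14,21); WM=16; [7,14) fires=5
i=15 t=22 v=9: → [21,28); WM=16
i=16 t=12 v=4: DROP (t<16-1); WM=16
i=17 t=25 v=7: → [21,28); WM=24; [14,21) fires=5
i=18 t=29 v=4: → [28,35); WM=24
i=19 t=30 v=9: → [28,35); WM=24
i=20 t=32 v=3: → [28,35); WM=31; [21,28) fires=2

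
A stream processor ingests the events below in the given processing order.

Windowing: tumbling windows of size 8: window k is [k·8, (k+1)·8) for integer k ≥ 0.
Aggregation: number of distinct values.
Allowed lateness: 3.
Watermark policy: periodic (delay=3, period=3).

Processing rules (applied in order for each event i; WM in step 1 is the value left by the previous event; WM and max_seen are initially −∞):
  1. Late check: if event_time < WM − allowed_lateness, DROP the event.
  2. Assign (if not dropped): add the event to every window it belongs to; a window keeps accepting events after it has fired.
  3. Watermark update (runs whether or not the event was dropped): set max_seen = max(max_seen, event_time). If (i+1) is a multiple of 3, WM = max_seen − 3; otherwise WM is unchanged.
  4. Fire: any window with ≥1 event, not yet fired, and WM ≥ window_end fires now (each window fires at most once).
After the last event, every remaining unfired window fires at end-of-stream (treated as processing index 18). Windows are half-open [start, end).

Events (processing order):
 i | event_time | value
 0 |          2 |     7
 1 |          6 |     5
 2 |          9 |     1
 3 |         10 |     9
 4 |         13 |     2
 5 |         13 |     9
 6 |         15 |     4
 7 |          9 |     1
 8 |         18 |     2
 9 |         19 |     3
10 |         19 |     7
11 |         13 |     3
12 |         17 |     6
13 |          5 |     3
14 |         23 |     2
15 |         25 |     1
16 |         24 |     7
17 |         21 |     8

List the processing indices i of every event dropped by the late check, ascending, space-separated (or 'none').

13

i=0 t=2 v=7: → [0,8); WM=−∞
i=1 t=6 v=5: → [0,8); WM=−∞
i=2 t=9 v=1: → [8,16); WM=6
i=3 t=10 v=9: → [8,16); WM=6
i=4 t=13 v=2: → [8,16); WM=6
i=5 t=13 v=9: → [8,16); WM=10; [0,8) fires=2
i=6 t=15 v=4: → [8,16); WM=10
i=7 t=9 v=1: → [8,16); WM=10
i=8 t=18 v=2: → [16,24); WM=15
i=9 t=19 v=3: → [16,24); WM=15
i=10 t=19 v=7: → [16,24); WM=15
i=11 t=13 v=3: → [8,16); WM=16; [8,16) fires=5
i=12 t=17 v=6: → [16,24); WM=16
i=13 t=5 v=3: DROP (t<16-3); WM=16
i=14 t=23 v=2: → [16,24); WM=20
i=15 t=25 v=1: → [24,32); WM=20
i=16 t=24 v=7: → [24,32); WM=20
i=17 t=21 v=8: → [16,24); WM=22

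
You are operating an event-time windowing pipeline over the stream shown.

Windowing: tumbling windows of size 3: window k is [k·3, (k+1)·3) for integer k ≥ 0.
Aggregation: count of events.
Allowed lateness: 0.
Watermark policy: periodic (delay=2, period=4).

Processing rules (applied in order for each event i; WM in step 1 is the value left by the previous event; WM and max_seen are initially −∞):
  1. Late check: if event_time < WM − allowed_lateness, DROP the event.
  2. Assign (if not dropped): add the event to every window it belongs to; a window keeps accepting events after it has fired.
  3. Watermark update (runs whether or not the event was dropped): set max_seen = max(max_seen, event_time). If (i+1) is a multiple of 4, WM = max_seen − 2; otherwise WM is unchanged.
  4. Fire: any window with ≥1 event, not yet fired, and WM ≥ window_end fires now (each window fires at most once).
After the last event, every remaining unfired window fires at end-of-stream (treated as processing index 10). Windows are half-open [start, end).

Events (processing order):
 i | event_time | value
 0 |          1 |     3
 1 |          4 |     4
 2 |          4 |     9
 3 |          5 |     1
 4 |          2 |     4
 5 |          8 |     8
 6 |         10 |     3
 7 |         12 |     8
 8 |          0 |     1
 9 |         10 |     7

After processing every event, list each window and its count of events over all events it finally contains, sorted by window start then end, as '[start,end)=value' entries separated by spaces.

i=0 t=1 v=3: → [0,3); WM=−∞
i=1 t=4 v=4: → [3,6); WM=−∞
i=2 t=4 v=9: → [3,6); WM=−∞
i=3 t=5 v=1: → [3,6); WM=3; [0,3) fires=1
i=4 t=2 v=4: DROP (t<3-0); WM=3
i=5 t=8 v=8: → [6,9); WM=3
i=6 t=10 v=3: → [9,12); WM=3
i=7 t=12 v=8: → [12,15); WM=10; [3,6) fires=3 [6,9) fires=1
i=8 t=0 v=1: DROP (t<10-0); WM=10
i=9 t=10 v=7: → [9,12); WM=10

[0,3)=1 [3,6)=3 [6,9)=1 [9,12)=2 [12,15)=1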